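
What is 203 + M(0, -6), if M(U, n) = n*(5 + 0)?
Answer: 173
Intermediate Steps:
M(U, n) = 5*n (M(U, n) = n*5 = 5*n)
203 + M(0, -6) = 203 + 5*(-6) = 203 - 30 = 173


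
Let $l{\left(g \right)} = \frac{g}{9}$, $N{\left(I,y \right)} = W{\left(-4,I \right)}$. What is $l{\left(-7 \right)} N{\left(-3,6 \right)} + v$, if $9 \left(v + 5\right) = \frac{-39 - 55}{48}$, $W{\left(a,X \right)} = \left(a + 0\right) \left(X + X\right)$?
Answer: $- \frac{5159}{216} \approx -23.884$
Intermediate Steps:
$W{\left(a,X \right)} = 2 X a$ ($W{\left(a,X \right)} = a 2 X = 2 X a$)
$N{\left(I,y \right)} = - 8 I$ ($N{\left(I,y \right)} = 2 I \left(-4\right) = - 8 I$)
$l{\left(g \right)} = \frac{g}{9}$ ($l{\left(g \right)} = g \frac{1}{9} = \frac{g}{9}$)
$v = - \frac{1127}{216}$ ($v = -5 + \frac{\left(-39 - 55\right) \frac{1}{48}}{9} = -5 + \frac{\left(-94\right) \frac{1}{48}}{9} = -5 + \frac{1}{9} \left(- \frac{47}{24}\right) = -5 - \frac{47}{216} = - \frac{1127}{216} \approx -5.2176$)
$l{\left(-7 \right)} N{\left(-3,6 \right)} + v = \frac{1}{9} \left(-7\right) \left(\left(-8\right) \left(-3\right)\right) - \frac{1127}{216} = \left(- \frac{7}{9}\right) 24 - \frac{1127}{216} = - \frac{56}{3} - \frac{1127}{216} = - \frac{5159}{216}$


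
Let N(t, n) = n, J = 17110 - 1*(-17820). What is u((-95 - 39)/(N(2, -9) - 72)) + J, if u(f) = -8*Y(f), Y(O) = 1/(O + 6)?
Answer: 5413988/155 ≈ 34929.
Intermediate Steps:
J = 34930 (J = 17110 + 17820 = 34930)
Y(O) = 1/(6 + O)
u(f) = -8/(6 + f)
u((-95 - 39)/(N(2, -9) - 72)) + J = -8/(6 + (-95 - 39)/(-9 - 72)) + 34930 = -8/(6 - 134/(-81)) + 34930 = -8/(6 - 134*(-1/81)) + 34930 = -8/(6 + 134/81) + 34930 = -8/620/81 + 34930 = -8*81/620 + 34930 = -162/155 + 34930 = 5413988/155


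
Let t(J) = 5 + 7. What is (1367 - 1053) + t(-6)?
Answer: 326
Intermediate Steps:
t(J) = 12
(1367 - 1053) + t(-6) = (1367 - 1053) + 12 = 314 + 12 = 326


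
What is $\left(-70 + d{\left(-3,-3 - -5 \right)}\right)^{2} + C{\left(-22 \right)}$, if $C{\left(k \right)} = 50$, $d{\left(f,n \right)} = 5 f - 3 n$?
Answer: $8331$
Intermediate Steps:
$d{\left(f,n \right)} = - 3 n + 5 f$
$\left(-70 + d{\left(-3,-3 - -5 \right)}\right)^{2} + C{\left(-22 \right)} = \left(-70 - \left(15 + 3 \left(-3 - -5\right)\right)\right)^{2} + 50 = \left(-70 - \left(15 + 3 \left(-3 + 5\right)\right)\right)^{2} + 50 = \left(-70 - 21\right)^{2} + 50 = \left(-91\right)^{2} + 50 = 8281 + 50 = 8331$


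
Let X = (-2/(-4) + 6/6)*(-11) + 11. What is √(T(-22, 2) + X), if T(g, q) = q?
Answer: I*√14/2 ≈ 1.8708*I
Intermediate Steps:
X = -11/2 (X = (-2*(-¼) + 6*(⅙))*(-11) + 11 = (½ + 1)*(-11) + 11 = (3/2)*(-11) + 11 = -33/2 + 11 = -11/2 ≈ -5.5000)
√(T(-22, 2) + X) = √(2 - 11/2) = √(-7/2) = I*√14/2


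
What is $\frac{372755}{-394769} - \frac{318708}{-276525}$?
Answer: $\frac{2526662453}{12129277525} \approx 0.20831$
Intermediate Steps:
$\frac{372755}{-394769} - \frac{318708}{-276525} = 372755 \left(- \frac{1}{394769}\right) - - \frac{35412}{30725} = - \frac{372755}{394769} + \frac{35412}{30725} = \frac{2526662453}{12129277525}$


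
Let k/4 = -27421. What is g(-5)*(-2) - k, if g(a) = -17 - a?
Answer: 109708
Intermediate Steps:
k = -109684 (k = 4*(-27421) = -109684)
g(-5)*(-2) - k = (-17 - 1*(-5))*(-2) - 1*(-109684) = (-17 + 5)*(-2) + 109684 = -12*(-2) + 109684 = 24 + 109684 = 109708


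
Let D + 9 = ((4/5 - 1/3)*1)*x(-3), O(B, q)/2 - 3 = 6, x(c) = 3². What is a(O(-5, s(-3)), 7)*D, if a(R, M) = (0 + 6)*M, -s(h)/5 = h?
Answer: -1008/5 ≈ -201.60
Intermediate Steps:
s(h) = -5*h
x(c) = 9
O(B, q) = 18 (O(B, q) = 6 + 2*6 = 6 + 12 = 18)
a(R, M) = 6*M
D = -24/5 (D = -9 + ((4/5 - 1/3)*1)*9 = -9 + ((4*(⅕) - 1*⅓)*1)*9 = -9 + ((⅘ - ⅓)*1)*9 = -9 + ((7/15)*1)*9 = -9 + (7/15)*9 = -9 + 21/5 = -24/5 ≈ -4.8000)
a(O(-5, s(-3)), 7)*D = (6*7)*(-24/5) = 42*(-24/5) = -1008/5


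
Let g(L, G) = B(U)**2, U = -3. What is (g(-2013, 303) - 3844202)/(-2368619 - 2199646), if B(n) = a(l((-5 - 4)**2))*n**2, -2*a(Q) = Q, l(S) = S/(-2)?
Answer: 60975791/73092240 ≈ 0.83423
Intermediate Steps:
l(S) = -S/2 (l(S) = S*(-1/2) = -S/2)
a(Q) = -Q/2
B(n) = 81*n**2/4 (B(n) = (-(-1)*(-5 - 4)**2/4)*n**2 = (-(-1)*(-9)**2/4)*n**2 = (-(-1)*81/4)*n**2 = (-1/2*(-81/2))*n**2 = 81*n**2/4)
g(L, G) = 531441/16 (g(L, G) = ((81/4)*(-3)**2)**2 = ((81/4)*9)**2 = (729/4)**2 = 531441/16)
(g(-2013, 303) - 3844202)/(-2368619 - 2199646) = (531441/16 - 3844202)/(-2368619 - 2199646) = -60975791/16/(-4568265) = -60975791/16*(-1/4568265) = 60975791/73092240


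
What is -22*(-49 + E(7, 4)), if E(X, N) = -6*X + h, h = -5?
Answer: 2112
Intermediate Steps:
E(X, N) = -5 - 6*X (E(X, N) = -6*X - 5 = -5 - 6*X)
-22*(-49 + E(7, 4)) = -22*(-49 + (-5 - 6*7)) = -22*(-49 + (-5 - 42)) = -22*(-49 - 47) = -22*(-96) = 2112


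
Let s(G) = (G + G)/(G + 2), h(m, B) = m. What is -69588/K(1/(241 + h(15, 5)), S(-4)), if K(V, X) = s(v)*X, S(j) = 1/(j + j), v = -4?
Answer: 139176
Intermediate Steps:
s(G) = 2*G/(2 + G) (s(G) = (2*G)/(2 + G) = 2*G/(2 + G))
S(j) = 1/(2*j)
K(V, X) = 4*X (K(V, X) = (2*(-4)/(2 - 4))*X = (2*(-4)/(-2))*X = (2*(-4)*(-1/2))*X = 4*X)
-69588/K(1/(241 + h(15, 5)), S(-4)) = -69588/(4*((1/2)/(-4))) = -69588/(4*((1/2)*(-1/4))) = -69588/(4*(-1/8)) = -69588/(-1/2) = -69588*(-2) = 139176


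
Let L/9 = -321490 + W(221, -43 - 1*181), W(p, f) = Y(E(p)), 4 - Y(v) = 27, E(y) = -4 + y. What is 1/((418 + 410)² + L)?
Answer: -1/2208033 ≈ -4.5289e-7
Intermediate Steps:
Y(v) = -23 (Y(v) = 4 - 1*27 = 4 - 27 = -23)
W(p, f) = -23
L = -2893617 (L = 9*(-321490 - 23) = 9*(-321513) = -2893617)
1/((418 + 410)² + L) = 1/((418 + 410)² - 2893617) = 1/(828² - 2893617) = 1/(685584 - 2893617) = 1/(-2208033) = -1/2208033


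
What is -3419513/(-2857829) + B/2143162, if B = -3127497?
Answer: -1609281303907/6124790515298 ≈ -0.26275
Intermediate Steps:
-3419513/(-2857829) + B/2143162 = -3419513/(-2857829) - 3127497/2143162 = -3419513*(-1/2857829) - 3127497*1/2143162 = 3419513/2857829 - 3127497/2143162 = -1609281303907/6124790515298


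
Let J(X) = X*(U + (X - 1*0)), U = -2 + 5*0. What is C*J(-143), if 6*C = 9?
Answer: 62205/2 ≈ 31103.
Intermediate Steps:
C = 3/2 (C = (⅙)*9 = 3/2 ≈ 1.5000)
U = -2 (U = -2 + 0 = -2)
J(X) = X*(-2 + X) (J(X) = X*(-2 + (X - 1*0)) = X*(-2 + (X + 0)) = X*(-2 + X))
C*J(-143) = 3*(-143*(-2 - 143))/2 = 3*(-143*(-145))/2 = (3/2)*20735 = 62205/2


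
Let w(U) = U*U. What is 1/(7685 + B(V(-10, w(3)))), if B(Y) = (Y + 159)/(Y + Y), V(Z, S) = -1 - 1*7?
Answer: 16/122809 ≈ 0.00013028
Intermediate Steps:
w(U) = U²
V(Z, S) = -8 (V(Z, S) = -1 - 7 = -8)
B(Y) = (159 + Y)/(2*Y) (B(Y) = (159 + Y)/((2*Y)) = (159 + Y)*(1/(2*Y)) = (159 + Y)/(2*Y))
1/(7685 + B(V(-10, w(3)))) = 1/(7685 + (½)*(159 - 8)/(-8)) = 1/(7685 + (½)*(-⅛)*151) = 1/(7685 - 151/16) = 1/(122809/16) = 16/122809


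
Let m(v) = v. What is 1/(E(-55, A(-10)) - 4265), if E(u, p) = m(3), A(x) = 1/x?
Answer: -1/4262 ≈ -0.00023463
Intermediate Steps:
E(u, p) = 3
1/(E(-55, A(-10)) - 4265) = 1/(3 - 4265) = 1/(-4262) = -1/4262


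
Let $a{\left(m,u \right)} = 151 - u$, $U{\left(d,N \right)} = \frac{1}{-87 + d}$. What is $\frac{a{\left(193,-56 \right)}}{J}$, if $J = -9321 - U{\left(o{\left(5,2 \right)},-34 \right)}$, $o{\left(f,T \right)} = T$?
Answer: $- \frac{17595}{792284} \approx -0.022208$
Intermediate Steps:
$J = - \frac{792284}{85}$ ($J = -9321 - \frac{1}{-87 + 2} = -9321 - \frac{1}{-85} = -9321 - - \frac{1}{85} = -9321 + \frac{1}{85} = - \frac{792284}{85} \approx -9321.0$)
$\frac{a{\left(193,-56 \right)}}{J} = \frac{151 - -56}{- \frac{792284}{85}} = \left(151 + 56\right) \left(- \frac{85}{792284}\right) = 207 \left(- \frac{85}{792284}\right) = - \frac{17595}{792284}$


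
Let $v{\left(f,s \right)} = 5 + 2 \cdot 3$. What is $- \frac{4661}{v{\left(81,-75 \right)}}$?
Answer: $- \frac{4661}{11} \approx -423.73$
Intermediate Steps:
$v{\left(f,s \right)} = 11$ ($v{\left(f,s \right)} = 5 + 6 = 11$)
$- \frac{4661}{v{\left(81,-75 \right)}} = - \frac{4661}{11}$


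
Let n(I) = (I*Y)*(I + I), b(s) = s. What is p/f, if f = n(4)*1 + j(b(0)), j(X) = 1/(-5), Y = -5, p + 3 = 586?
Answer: -2915/801 ≈ -3.6392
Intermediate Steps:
p = 583 (p = -3 + 586 = 583)
j(X) = -⅕
n(I) = -10*I² (n(I) = (I*(-5))*(I + I) = (-5*I)*(2*I) = -10*I²)
f = -801/5 (f = -10*4²*1 - ⅕ = -10*16*1 - ⅕ = -160*1 - ⅕ = -160 - ⅕ = -801/5 ≈ -160.20)
p/f = 583/(-801/5) = 583*(-5/801) = -2915/801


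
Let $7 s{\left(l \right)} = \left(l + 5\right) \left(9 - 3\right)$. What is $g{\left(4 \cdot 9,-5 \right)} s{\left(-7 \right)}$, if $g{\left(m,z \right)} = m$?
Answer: $- \frac{432}{7} \approx -61.714$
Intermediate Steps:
$s{\left(l \right)} = \frac{30}{7} + \frac{6 l}{7}$ ($s{\left(l \right)} = \frac{\left(l + 5\right) \left(9 - 3\right)}{7} = \frac{\left(5 + l\right) 6}{7} = \frac{30 + 6 l}{7} = \frac{30}{7} + \frac{6 l}{7}$)
$g{\left(4 \cdot 9,-5 \right)} s{\left(-7 \right)} = 4 \cdot 9 \left(\frac{30}{7} + \frac{6}{7} \left(-7\right)\right) = 36 \left(\frac{30}{7} - 6\right) = 36 \left(- \frac{12}{7}\right) = - \frac{432}{7}$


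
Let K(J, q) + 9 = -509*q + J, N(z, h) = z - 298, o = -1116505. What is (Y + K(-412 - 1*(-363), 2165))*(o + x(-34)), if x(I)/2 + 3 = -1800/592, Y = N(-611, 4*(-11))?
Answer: 45564195661664/37 ≈ 1.2315e+12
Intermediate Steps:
N(z, h) = -298 + z
Y = -909 (Y = -298 - 611 = -909)
x(I) = -447/37 (x(I) = -6 + 2*(-1800/592) = -6 + 2*(-1800*1/592) = -6 + 2*(-225/74) = -6 - 225/37 = -447/37)
K(J, q) = -9 + J - 509*q (K(J, q) = -9 + (-509*q + J) = -9 + (J - 509*q) = -9 + J - 509*q)
(Y + K(-412 - 1*(-363), 2165))*(o + x(-34)) = (-909 + (-9 + (-412 - 1*(-363)) - 509*2165))*(-1116505 - 447/37) = (-909 + (-9 + (-412 + 363) - 1101985))*(-41311132/37) = (-909 + (-9 - 49 - 1101985))*(-41311132/37) = (-909 - 1102043)*(-41311132/37) = -1102952*(-41311132/37) = 45564195661664/37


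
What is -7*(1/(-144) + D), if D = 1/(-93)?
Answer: 553/4464 ≈ 0.12388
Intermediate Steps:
D = -1/93 ≈ -0.010753
-7*(1/(-144) + D) = -7*(1/(-144) - 1/93) = -7*(-1/144 - 1/93) = -7*(-79/4464) = 553/4464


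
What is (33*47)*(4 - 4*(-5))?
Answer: 37224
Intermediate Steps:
(33*47)*(4 - 4*(-5)) = 1551*(4 + 20) = 1551*24 = 37224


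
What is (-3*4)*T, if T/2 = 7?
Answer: -168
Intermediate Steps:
T = 14 (T = 2*7 = 14)
(-3*4)*T = -3*4*14 = -12*14 = -168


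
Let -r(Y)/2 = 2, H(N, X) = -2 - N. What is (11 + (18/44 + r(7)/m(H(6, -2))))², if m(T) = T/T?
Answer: 26569/484 ≈ 54.895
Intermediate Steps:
m(T) = 1
r(Y) = -4 (r(Y) = -2*2 = -4)
(11 + (18/44 + r(7)/m(H(6, -2))))² = (11 + (18/44 - 4/1))² = (11 + (18*(1/44) - 4*1))² = (11 + (9/22 - 4))² = (11 - 79/22)² = (163/22)² = 26569/484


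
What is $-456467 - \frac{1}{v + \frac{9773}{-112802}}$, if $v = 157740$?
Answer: $- \frac{8122089741893971}{17793377707} \approx -4.5647 \cdot 10^{5}$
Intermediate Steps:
$-456467 - \frac{1}{v + \frac{9773}{-112802}} = -456467 - \frac{1}{157740 + \frac{9773}{-112802}} = -456467 - \frac{1}{157740 + 9773 \left(- \frac{1}{112802}\right)} = -456467 - \frac{1}{157740 - \frac{9773}{112802}} = -456467 - \frac{1}{\frac{17793377707}{112802}} = -456467 - \frac{112802}{17793377707} = - \frac{8122089741893971}{17793377707}$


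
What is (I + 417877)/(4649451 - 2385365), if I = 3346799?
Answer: 1882338/1132043 ≈ 1.6628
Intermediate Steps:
(I + 417877)/(4649451 - 2385365) = (3346799 + 417877)/(4649451 - 2385365) = 3764676/2264086 = 3764676*(1/2264086) = 1882338/1132043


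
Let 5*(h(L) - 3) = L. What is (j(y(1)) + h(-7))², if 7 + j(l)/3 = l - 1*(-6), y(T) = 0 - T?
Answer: 484/25 ≈ 19.360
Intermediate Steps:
h(L) = 3 + L/5
y(T) = -T
j(l) = -3 + 3*l (j(l) = -21 + 3*(l - 1*(-6)) = -21 + 3*(l + 6) = -21 + 3*(6 + l) = -21 + (18 + 3*l) = -3 + 3*l)
(j(y(1)) + h(-7))² = ((-3 + 3*(-1*1)) + (3 + (⅕)*(-7)))² = ((-3 + 3*(-1)) + (3 - 7/5))² = ((-3 - 3) + 8/5)² = (-6 + 8/5)² = (-22/5)² = 484/25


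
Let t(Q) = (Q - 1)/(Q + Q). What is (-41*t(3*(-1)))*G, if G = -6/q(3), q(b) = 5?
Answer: 164/5 ≈ 32.800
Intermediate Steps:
G = -6/5 ≈ -1.2000
t(Q) = (-1 + Q)/(2*Q) (t(Q) = (-1 + Q)/((2*Q)) = (-1 + Q)*(1/(2*Q)) = (-1 + Q)/(2*Q))
(-41*t(3*(-1)))*G = -41*(-1 + 3*(-1))/(2*(3*(-1)))*(-6/5) = -41*(-1 - 3)/(2*(-3))*(-6/5) = -41*(-1)*(-4)/(2*3)*(-6/5) = -41*⅔*(-6/5) = -82/3*(-6/5) = 164/5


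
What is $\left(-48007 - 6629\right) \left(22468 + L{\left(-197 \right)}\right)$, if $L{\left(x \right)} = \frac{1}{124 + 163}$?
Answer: $- \frac{352310247612}{287} \approx -1.2276 \cdot 10^{9}$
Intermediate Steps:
$L{\left(x \right)} = \frac{1}{287}$
$\left(-48007 - 6629\right) \left(22468 + L{\left(-197 \right)}\right) = \left(-48007 - 6629\right) \left(22468 + \frac{1}{287}\right) = \left(-54636\right) \frac{6448317}{287} = - \frac{352310247612}{287}$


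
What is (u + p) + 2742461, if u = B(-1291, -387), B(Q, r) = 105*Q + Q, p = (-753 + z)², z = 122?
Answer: 3003776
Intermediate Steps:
p = 398161 (p = (-753 + 122)² = (-631)² = 398161)
B(Q, r) = 106*Q
u = -136846 (u = 106*(-1291) = -136846)
(u + p) + 2742461 = (-136846 + 398161) + 2742461 = 261315 + 2742461 = 3003776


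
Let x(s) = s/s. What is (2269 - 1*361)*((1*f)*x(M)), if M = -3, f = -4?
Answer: -7632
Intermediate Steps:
x(s) = 1
(2269 - 1*361)*((1*f)*x(M)) = (2269 - 1*361)*((1*(-4))*1) = (2269 - 361)*(-4*1) = 1908*(-4) = -7632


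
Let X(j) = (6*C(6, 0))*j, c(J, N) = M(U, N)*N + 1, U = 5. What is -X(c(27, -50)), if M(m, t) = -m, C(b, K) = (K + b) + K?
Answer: -9036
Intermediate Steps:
C(b, K) = b + 2*K
c(J, N) = 1 - 5*N (c(J, N) = (-1*5)*N + 1 = -5*N + 1 = 1 - 5*N)
X(j) = 36*j (X(j) = (6*(6 + 2*0))*j = (6*(6 + 0))*j = (6*6)*j = 36*j)
-X(c(27, -50)) = -36*(1 - 5*(-50)) = -36*(1 + 250) = -36*251 = -1*9036 = -9036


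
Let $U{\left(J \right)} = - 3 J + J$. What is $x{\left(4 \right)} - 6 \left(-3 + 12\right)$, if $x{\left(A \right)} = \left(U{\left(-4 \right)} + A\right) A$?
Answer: $-6$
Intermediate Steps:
$U{\left(J \right)} = - 2 J$
$x{\left(A \right)} = A \left(8 + A\right)$ ($x{\left(A \right)} = \left(\left(-2\right) \left(-4\right) + A\right) A = \left(8 + A\right) A = A \left(8 + A\right)$)
$x{\left(4 \right)} - 6 \left(-3 + 12\right) = 4 \left(8 + 4\right) - 6 \left(-3 + 12\right) = 4 \cdot 12 - 54 = 48 - 54 = -6$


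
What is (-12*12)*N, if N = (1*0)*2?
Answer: 0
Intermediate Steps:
N = 0 (N = 0*2 = 0)
(-12*12)*N = -12*12*0 = -144*0 = 0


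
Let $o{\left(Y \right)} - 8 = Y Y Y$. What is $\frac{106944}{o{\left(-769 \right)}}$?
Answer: $- \frac{106944}{454756601} \approx -0.00023517$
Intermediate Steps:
$o{\left(Y \right)} = 8 + Y^{3}$ ($o{\left(Y \right)} = 8 + Y Y Y = 8 + Y^{2} Y = 8 + Y^{3}$)
$\frac{106944}{o{\left(-769 \right)}} = \frac{106944}{8 + \left(-769\right)^{3}} = \frac{106944}{8 - 454756609} = \frac{106944}{-454756601} = 106944 \left(- \frac{1}{454756601}\right) = - \frac{106944}{454756601}$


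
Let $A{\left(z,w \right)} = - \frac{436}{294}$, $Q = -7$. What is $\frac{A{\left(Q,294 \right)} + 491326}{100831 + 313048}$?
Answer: $\frac{72224704}{60840213} \approx 1.1871$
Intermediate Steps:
$A{\left(z,w \right)} = - \frac{218}{147}$ ($A{\left(z,w \right)} = \left(-436\right) \frac{1}{294} = - \frac{218}{147}$)
$\frac{A{\left(Q,294 \right)} + 491326}{100831 + 313048} = \frac{- \frac{218}{147} + 491326}{100831 + 313048} = \frac{72224704}{147 \cdot 413879} = \frac{72224704}{147} \cdot \frac{1}{413879} = \frac{72224704}{60840213}$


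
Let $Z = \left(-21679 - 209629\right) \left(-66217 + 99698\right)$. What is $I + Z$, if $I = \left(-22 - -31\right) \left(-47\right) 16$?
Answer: $-7744429916$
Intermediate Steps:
$I = -6768$ ($I = \left(-22 + 31\right) \left(-47\right) 16 = 9 \left(-47\right) 16 = \left(-423\right) 16 = -6768$)
$Z = -7744423148$ ($Z = \left(-231308\right) 33481 = -7744423148$)
$I + Z = -6768 - 7744423148 = -7744429916$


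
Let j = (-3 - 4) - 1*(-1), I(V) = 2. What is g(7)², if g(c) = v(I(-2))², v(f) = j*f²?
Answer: 331776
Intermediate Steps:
j = -6 (j = -7 + 1 = -6)
v(f) = -6*f²
g(c) = 576 (g(c) = (-6*2²)² = (-6*4)² = (-24)² = 576)
g(7)² = 576² = 331776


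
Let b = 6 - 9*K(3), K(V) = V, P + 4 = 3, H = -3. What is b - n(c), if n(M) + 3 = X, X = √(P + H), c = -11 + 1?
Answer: -18 - 2*I ≈ -18.0 - 2.0*I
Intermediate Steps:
P = -1 (P = -4 + 3 = -1)
c = -10
X = 2*I (X = √(-1 - 3) = √(-4) = 2*I ≈ 2.0*I)
n(M) = -3 + 2*I
b = -21 (b = 6 - 9*3 = 6 - 27 = -21)
b - n(c) = -21 - (-3 + 2*I) = -21 + (3 - 2*I) = -18 - 2*I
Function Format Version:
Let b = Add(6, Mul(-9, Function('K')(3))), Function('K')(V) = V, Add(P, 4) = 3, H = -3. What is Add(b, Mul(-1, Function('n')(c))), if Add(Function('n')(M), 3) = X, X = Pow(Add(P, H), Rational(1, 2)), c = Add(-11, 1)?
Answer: Add(-18, Mul(-2, I)) ≈ Add(-18.000, Mul(-2.0000, I))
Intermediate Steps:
P = -1 (P = Add(-4, 3) = -1)
c = -10
X = Mul(2, I) (X = Pow(Add(-1, -3), Rational(1, 2)) = Pow(-4, Rational(1, 2)) = Mul(2, I) ≈ Mul(2.0000, I))
Function('n')(M) = Add(-3, Mul(2, I))
b = -21 (b = Add(6, Mul(-9, 3)) = Add(6, -27) = -21)
Add(b, Mul(-1, Function('n')(c))) = Add(-21, Mul(-1, Add(-3, Mul(2, I)))) = Add(-21, Add(3, Mul(-2, I))) = Add(-18, Mul(-2, I))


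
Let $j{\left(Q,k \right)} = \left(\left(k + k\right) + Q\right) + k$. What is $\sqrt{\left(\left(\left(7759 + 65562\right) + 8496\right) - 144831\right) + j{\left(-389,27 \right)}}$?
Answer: $i \sqrt{63322} \approx 251.64 i$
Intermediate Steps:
$j{\left(Q,k \right)} = Q + 3 k$ ($j{\left(Q,k \right)} = \left(2 k + Q\right) + k = \left(Q + 2 k\right) + k = Q + 3 k$)
$\sqrt{\left(\left(\left(7759 + 65562\right) + 8496\right) - 144831\right) + j{\left(-389,27 \right)}} = \sqrt{\left(\left(\left(7759 + 65562\right) + 8496\right) - 144831\right) + \left(-389 + 3 \cdot 27\right)} = \sqrt{\left(\left(73321 + 8496\right) - 144831\right) + \left(-389 + 81\right)} = \sqrt{\left(81817 - 144831\right) - 308} = \sqrt{-63014 - 308} = \sqrt{-63322} = i \sqrt{63322}$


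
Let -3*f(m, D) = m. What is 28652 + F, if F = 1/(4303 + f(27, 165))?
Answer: 123031689/4294 ≈ 28652.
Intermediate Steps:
f(m, D) = -m/3
F = 1/4294 (F = 1/(4303 - 1/3*27) = 1/(4303 - 9) = 1/4294 ≈ 0.00023288)
28652 + F = 28652 + 1/4294 = 123031689/4294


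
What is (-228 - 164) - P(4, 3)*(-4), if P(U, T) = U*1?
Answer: -376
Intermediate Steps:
P(U, T) = U
(-228 - 164) - P(4, 3)*(-4) = (-228 - 164) - 4*(-4) = -392 - 1*(-16) = -392 + 16 = -376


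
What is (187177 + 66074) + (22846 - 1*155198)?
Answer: 120899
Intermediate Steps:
(187177 + 66074) + (22846 - 1*155198) = 253251 + (22846 - 155198) = 253251 - 132352 = 120899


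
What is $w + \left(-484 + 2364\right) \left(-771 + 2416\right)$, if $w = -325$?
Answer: $3092275$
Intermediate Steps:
$w + \left(-484 + 2364\right) \left(-771 + 2416\right) = -325 + \left(-484 + 2364\right) \left(-771 + 2416\right) = -325 + 1880 \cdot 1645 = -325 + 3092600 = 3092275$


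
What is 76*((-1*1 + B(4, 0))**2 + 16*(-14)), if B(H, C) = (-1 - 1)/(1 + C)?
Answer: -16340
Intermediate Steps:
B(H, C) = -2/(1 + C)
76*((-1*1 + B(4, 0))**2 + 16*(-14)) = 76*((-1*1 - 2/(1 + 0))**2 + 16*(-14)) = 76*((-1 - 2/1)**2 - 224) = 76*((-1 - 2*1)**2 - 224) = 76*((-1 - 2)**2 - 224) = 76*((-3)**2 - 224) = 76*(9 - 224) = 76*(-215) = -16340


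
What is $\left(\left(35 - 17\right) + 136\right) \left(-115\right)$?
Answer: $-17710$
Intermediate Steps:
$\left(\left(35 - 17\right) + 136\right) \left(-115\right) = \left(18 + 136\right) \left(-115\right) = 154 \left(-115\right) = -17710$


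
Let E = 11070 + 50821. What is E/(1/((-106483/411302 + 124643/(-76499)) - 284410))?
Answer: -553849572571543830253/31464191698 ≈ -1.7603e+10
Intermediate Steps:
E = 61891
E/(1/((-106483/411302 + 124643/(-76499)) - 284410)) = 61891/(1/((-106483/411302 + 124643/(-76499)) - 284410)) = 61891/(1/((-106483*1/411302 + 124643*(-1/76499)) - 284410)) = 61891/(1/((-106483/411302 - 124643/76499) - 284410)) = 61891/(1/(-59411758203/31464191698 - 284410)) = 61891/(1/(-8948790172586383/31464191698)) = 61891/(-31464191698/8948790172586383) = 61891*(-8948790172586383/31464191698) = -553849572571543830253/31464191698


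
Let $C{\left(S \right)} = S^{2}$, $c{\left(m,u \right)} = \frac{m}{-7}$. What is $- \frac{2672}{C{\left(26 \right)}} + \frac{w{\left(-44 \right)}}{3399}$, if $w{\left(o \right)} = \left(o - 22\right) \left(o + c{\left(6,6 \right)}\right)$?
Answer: $- \frac{375496}{121849} \approx -3.0816$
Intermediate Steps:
$c{\left(m,u \right)} = - \frac{m}{7}$ ($c{\left(m,u \right)} = m \left(- \frac{1}{7}\right) = - \frac{m}{7}$)
$w{\left(o \right)} = \left(-22 + o\right) \left(- \frac{6}{7} + o\right)$ ($w{\left(o \right)} = \left(o - 22\right) \left(o - \frac{6}{7}\right) = \left(-22 + o\right) \left(o - \frac{6}{7}\right) = \left(-22 + o\right) \left(- \frac{6}{7} + o\right)$)
$- \frac{2672}{C{\left(26 \right)}} + \frac{w{\left(-44 \right)}}{3399} = - \frac{2672}{26^{2}} + \frac{\frac{132}{7} + \left(-44\right)^{2} - - \frac{7040}{7}}{3399} = - \frac{2672}{676} + \left(\frac{132}{7} + 1936 + \frac{7040}{7}\right) \frac{1}{3399} = \left(-2672\right) \frac{1}{676} + \frac{20724}{7} \cdot \frac{1}{3399} = - \frac{668}{169} + \frac{628}{721} = - \frac{375496}{121849}$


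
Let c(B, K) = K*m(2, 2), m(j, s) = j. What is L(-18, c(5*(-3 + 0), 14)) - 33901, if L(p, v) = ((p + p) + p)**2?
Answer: -30985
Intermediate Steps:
c(B, K) = 2*K (c(B, K) = K*2 = 2*K)
L(p, v) = 9*p**2 (L(p, v) = (2*p + p)**2 = (3*p)**2 = 9*p**2)
L(-18, c(5*(-3 + 0), 14)) - 33901 = 9*(-18)**2 - 33901 = 9*324 - 33901 = 2916 - 33901 = -30985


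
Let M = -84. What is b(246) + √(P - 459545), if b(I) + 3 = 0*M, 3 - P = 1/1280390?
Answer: -3 + I*√753372489430418590/1280390 ≈ -3.0 + 677.9*I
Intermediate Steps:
P = 3841169/1280390 (P = 3 - 1/1280390 = 3841169/1280390 ≈ 3.0000)
b(I) = -3 (b(I) = -3 + 0*(-84) = -3 + 0 = -3)
b(246) + √(P - 459545) = -3 + √(3841169/1280390 - 459545) = -3 + √(-588392981381/1280390) = -3 + I*√753372489430418590/1280390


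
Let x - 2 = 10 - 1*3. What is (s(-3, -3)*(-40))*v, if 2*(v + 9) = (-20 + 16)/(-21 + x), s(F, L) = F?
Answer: -1060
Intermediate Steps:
x = 9 (x = 2 + (10 - 1*3) = 2 + (10 - 3) = 2 + 7 = 9)
v = -53/6 (v = -9 + ((-20 + 16)/(-21 + 9))/2 = -9 + (-4/(-12))/2 = -9 + (-4*(-1/12))/2 = -9 + (½)*(⅓) = -9 + ⅙ = -53/6 ≈ -8.8333)
(s(-3, -3)*(-40))*v = -3*(-40)*(-53/6) = 120*(-53/6) = -1060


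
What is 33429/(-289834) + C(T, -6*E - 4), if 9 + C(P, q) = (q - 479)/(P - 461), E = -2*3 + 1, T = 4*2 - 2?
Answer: -1070785623/131874470 ≈ -8.1197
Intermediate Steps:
T = 6 (T = 8 - 2 = 6)
E = -5 (E = -6 + 1 = -5)
C(P, q) = -9 + (-479 + q)/(-461 + P) (C(P, q) = -9 + (q - 479)/(P - 461) = -9 + (-479 + q)/(-461 + P))
33429/(-289834) + C(T, -6*E - 4) = 33429/(-289834) + (3670 + (-6*(-5) - 4) - 9*6)/(-461 + 6) = 33429*(-1/289834) + (3670 + (30 - 4) - 54)/(-455) = -33429/289834 - (3670 + 26 - 54)/455 = -33429/289834 - 1/455*3642 = -33429/289834 - 3642/455 = -1070785623/131874470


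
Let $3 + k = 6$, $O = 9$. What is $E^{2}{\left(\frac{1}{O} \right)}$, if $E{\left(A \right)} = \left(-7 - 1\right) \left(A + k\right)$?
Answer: $\frac{50176}{81} \approx 619.46$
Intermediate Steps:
$k = 3$ ($k = -3 + 6 = 3$)
$E{\left(A \right)} = -24 - 8 A$ ($E{\left(A \right)} = \left(-7 - 1\right) \left(A + 3\right) = - 8 \left(3 + A\right) = -24 - 8 A$)
$E^{2}{\left(\frac{1}{O} \right)} = \left(-24 - \frac{8}{9}\right)^{2} = \left(- \frac{224}{9}\right)^{2} = \frac{50176}{81}$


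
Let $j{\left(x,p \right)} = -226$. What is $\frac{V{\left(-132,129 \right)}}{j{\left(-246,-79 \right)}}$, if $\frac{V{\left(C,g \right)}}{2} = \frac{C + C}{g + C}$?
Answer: $- \frac{88}{113} \approx -0.77876$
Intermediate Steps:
$V{\left(C,g \right)} = \frac{4 C}{C + g}$ ($V{\left(C,g \right)} = 2 \frac{C + C}{g + C} = 2 \frac{2 C}{C + g} = \frac{4 C}{C + g}$)
$\frac{V{\left(-132,129 \right)}}{j{\left(-246,-79 \right)}} = \frac{4 \left(-132\right) \frac{1}{-132 + 129}}{-226} = 4 \left(-132\right) \frac{1}{-3} \left(- \frac{1}{226}\right) = 4 \left(-132\right) \left(- \frac{1}{3}\right) \left(- \frac{1}{226}\right) = 176 \left(- \frac{1}{226}\right) = - \frac{88}{113}$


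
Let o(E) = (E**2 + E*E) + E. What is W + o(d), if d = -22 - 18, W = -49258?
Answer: -46098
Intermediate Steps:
d = -40
o(E) = E + 2*E**2 (o(E) = (E**2 + E**2) + E = 2*E**2 + E = E + 2*E**2)
W + o(d) = -49258 - 40*(1 + 2*(-40)) = -49258 - 40*(1 - 80) = -49258 - 40*(-79) = -49258 + 3160 = -46098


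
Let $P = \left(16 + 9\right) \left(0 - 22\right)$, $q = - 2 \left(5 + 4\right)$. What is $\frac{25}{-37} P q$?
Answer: $- \frac{247500}{37} \approx -6689.2$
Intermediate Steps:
$q = -18$ ($q = \left(-2\right) 9 = -18$)
$P = -550$ ($P = 25 \left(-22\right) = -550$)
$\frac{25}{-37} P q = \frac{25}{-37} \left(-550\right) \left(-18\right) = 25 \left(- \frac{1}{37}\right) \left(-550\right) \left(-18\right) = \left(- \frac{25}{37}\right) \left(-550\right) \left(-18\right) = \frac{13750}{37} \left(-18\right) = - \frac{247500}{37}$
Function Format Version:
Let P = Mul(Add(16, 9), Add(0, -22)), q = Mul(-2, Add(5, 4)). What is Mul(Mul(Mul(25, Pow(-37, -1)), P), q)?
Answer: Rational(-247500, 37) ≈ -6689.2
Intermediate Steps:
q = -18 (q = Mul(-2, 9) = -18)
P = -550 (P = Mul(25, -22) = -550)
Mul(Mul(Mul(25, Pow(-37, -1)), P), q) = Mul(Mul(Mul(25, Pow(-37, -1)), -550), -18) = Mul(Mul(Mul(25, Rational(-1, 37)), -550), -18) = Mul(Mul(Rational(-25, 37), -550), -18) = Mul(Rational(13750, 37), -18) = Rational(-247500, 37)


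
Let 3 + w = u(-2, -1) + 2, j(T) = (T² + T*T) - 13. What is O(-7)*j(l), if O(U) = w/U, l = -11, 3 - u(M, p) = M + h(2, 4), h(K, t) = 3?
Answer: -229/7 ≈ -32.714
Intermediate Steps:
u(M, p) = -M (u(M, p) = 3 - (M + 3) = 3 - (3 + M) = 3 + (-3 - M) = -M)
j(T) = -13 + 2*T² (j(T) = (T² + T²) - 13 = 2*T² - 13 = -13 + 2*T²)
w = 1 (w = -3 + (-1*(-2) + 2) = -3 + (2 + 2) = -3 + 4 = 1)
O(U) = 1/U
O(-7)*j(l) = (-13 + 2*(-11)²)/(-7) = -(-13 + 2*121)/7 = -(-13 + 242)/7 = -⅐*229 = -229/7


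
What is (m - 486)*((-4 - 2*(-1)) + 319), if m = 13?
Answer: -149941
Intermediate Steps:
(m - 486)*((-4 - 2*(-1)) + 319) = (13 - 486)*((-4 - 2*(-1)) + 319) = -473*((-4 + 2) + 319) = -473*(-2 + 319) = -473*317 = -149941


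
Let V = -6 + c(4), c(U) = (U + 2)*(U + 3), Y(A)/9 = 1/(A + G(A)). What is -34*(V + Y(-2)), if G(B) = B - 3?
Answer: -8262/7 ≈ -1180.3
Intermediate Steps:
G(B) = -3 + B
Y(A) = 9/(-3 + 2*A) (Y(A) = 9/(A + (-3 + A)) = 9/(-3 + 2*A))
c(U) = (2 + U)*(3 + U)
V = 36 (V = -6 + (6 + 4² + 5*4) = -6 + (6 + 16 + 20) = -6 + 42 = 36)
-34*(V + Y(-2)) = -34*(36 + 9/(-3 + 2*(-2))) = -34*(36 + 9/(-3 - 4)) = -34*(36 + 9/(-7)) = -34*(36 + 9*(-⅐)) = -34*(36 - 9/7) = -34*243/7 = -8262/7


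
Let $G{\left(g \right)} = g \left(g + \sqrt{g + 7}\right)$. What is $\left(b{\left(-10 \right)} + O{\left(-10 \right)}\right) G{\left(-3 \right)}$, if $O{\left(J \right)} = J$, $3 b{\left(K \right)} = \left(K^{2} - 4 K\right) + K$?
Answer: $100$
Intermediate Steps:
$b{\left(K \right)} = - K + \frac{K^{2}}{3}$ ($b{\left(K \right)} = \frac{\left(K^{2} - 4 K\right) + K}{3} = \frac{K^{2} - 3 K}{3} = - K + \frac{K^{2}}{3}$)
$G{\left(g \right)} = g \left(g + \sqrt{7 + g}\right)$
$\left(b{\left(-10 \right)} + O{\left(-10 \right)}\right) G{\left(-3 \right)} = \left(\frac{1}{3} \left(-10\right) \left(-3 - 10\right) - 10\right) \left(- 3 \left(-3 + \sqrt{7 - 3}\right)\right) = \left(\frac{1}{3} \left(-10\right) \left(-13\right) - 10\right) \left(- 3 \left(-3 + \sqrt{4}\right)\right) = \left(\frac{130}{3} - 10\right) \left(- 3 \left(-3 + 2\right)\right) = \frac{100 \left(\left(-3\right) \left(-1\right)\right)}{3} = \frac{100}{3} \cdot 3 = 100$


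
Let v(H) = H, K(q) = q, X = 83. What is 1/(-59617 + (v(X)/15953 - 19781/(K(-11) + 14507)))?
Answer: -1531488/91304801971 ≈ -1.6773e-5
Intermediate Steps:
1/(-59617 + (v(X)/15953 - 19781/(K(-11) + 14507))) = 1/(-59617 + (83/15953 - 19781/(-11 + 14507))) = 1/(-59617 + (83*(1/15953) - 19781/14496)) = 1/(-59617 + (83/15953 - 19781*1/14496)) = 1/(-59617 + (83/15953 - 131/96)) = 1/(-59617 - 2081875/1531488) = 1/(-91304801971/1531488) = -1531488/91304801971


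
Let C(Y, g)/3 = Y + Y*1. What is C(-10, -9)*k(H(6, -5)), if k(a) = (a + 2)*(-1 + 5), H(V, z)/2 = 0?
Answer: -480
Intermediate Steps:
C(Y, g) = 6*Y (C(Y, g) = 3*(Y + Y*1) = 3*(Y + Y) = 3*(2*Y) = 6*Y)
H(V, z) = 0 (H(V, z) = 2*0 = 0)
k(a) = 8 + 4*a (k(a) = (2 + a)*4 = 8 + 4*a)
C(-10, -9)*k(H(6, -5)) = (6*(-10))*(8 + 4*0) = -60*(8 + 0) = -60*8 = -480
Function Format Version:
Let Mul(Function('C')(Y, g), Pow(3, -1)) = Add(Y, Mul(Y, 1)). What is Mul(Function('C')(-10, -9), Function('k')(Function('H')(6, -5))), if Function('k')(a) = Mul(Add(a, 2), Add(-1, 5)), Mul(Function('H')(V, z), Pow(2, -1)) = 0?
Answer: -480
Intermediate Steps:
Function('C')(Y, g) = Mul(6, Y) (Function('C')(Y, g) = Mul(3, Add(Y, Mul(Y, 1))) = Mul(3, Add(Y, Y)) = Mul(3, Mul(2, Y)) = Mul(6, Y))
Function('H')(V, z) = 0 (Function('H')(V, z) = Mul(2, 0) = 0)
Function('k')(a) = Add(8, Mul(4, a)) (Function('k')(a) = Mul(Add(2, a), 4) = Add(8, Mul(4, a)))
Mul(Function('C')(-10, -9), Function('k')(Function('H')(6, -5))) = Mul(Mul(6, -10), Add(8, Mul(4, 0))) = Mul(-60, Add(8, 0)) = Mul(-60, 8) = -480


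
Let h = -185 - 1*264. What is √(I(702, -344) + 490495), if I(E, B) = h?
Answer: √490046 ≈ 700.03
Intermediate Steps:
h = -449 (h = -185 - 264 = -449)
I(E, B) = -449
√(I(702, -344) + 490495) = √(-449 + 490495) = √490046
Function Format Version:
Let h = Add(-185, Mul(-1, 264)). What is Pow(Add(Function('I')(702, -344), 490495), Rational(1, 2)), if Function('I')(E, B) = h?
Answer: Pow(490046, Rational(1, 2)) ≈ 700.03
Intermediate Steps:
h = -449 (h = Add(-185, -264) = -449)
Function('I')(E, B) = -449
Pow(Add(Function('I')(702, -344), 490495), Rational(1, 2)) = Pow(Add(-449, 490495), Rational(1, 2)) = Pow(490046, Rational(1, 2))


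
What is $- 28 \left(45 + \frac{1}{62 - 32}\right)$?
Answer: $- \frac{18914}{15} \approx -1260.9$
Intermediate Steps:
$- 28 \left(45 + \frac{1}{62 - 32}\right) = - 28 \left(45 + \frac{1}{30}\right) = \left(-28\right) \frac{1351}{30} = - \frac{18914}{15}$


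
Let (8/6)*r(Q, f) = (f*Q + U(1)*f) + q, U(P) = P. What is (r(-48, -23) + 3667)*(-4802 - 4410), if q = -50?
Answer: -40903583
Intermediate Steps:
r(Q, f) = -75/2 + 3*f/4 + 3*Q*f/4 (r(Q, f) = 3*((f*Q + 1*f) - 50)/4 = 3*((Q*f + f) - 50)/4 = 3*((f + Q*f) - 50)/4 = 3*(-50 + f + Q*f)/4 = -75/2 + 3*f/4 + 3*Q*f/4)
(r(-48, -23) + 3667)*(-4802 - 4410) = ((-75/2 + (¾)*(-23) + (¾)*(-48)*(-23)) + 3667)*(-4802 - 4410) = ((-75/2 - 69/4 + 828) + 3667)*(-9212) = (3093/4 + 3667)*(-9212) = (17761/4)*(-9212) = -40903583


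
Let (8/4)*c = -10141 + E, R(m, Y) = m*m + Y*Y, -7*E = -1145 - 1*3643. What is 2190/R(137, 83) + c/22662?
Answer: -71694073/581461596 ≈ -0.12330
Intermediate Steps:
E = 684 (E = -(-1145 - 1*3643)/7 = -(-1145 - 3643)/7 = -⅐*(-4788) = 684)
R(m, Y) = Y² + m² (R(m, Y) = m² + Y² = Y² + m²)
c = -9457/2 (c = (-10141 + 684)/2 = (½)*(-9457) = -9457/2 ≈ -4728.5)
2190/R(137, 83) + c/22662 = 2190/(83² + 137²) - 9457/2/22662 = 2190/(6889 + 18769) - 9457/2*1/22662 = 2190/25658 - 9457/45324 = 2190*(1/25658) - 9457/45324 = 1095/12829 - 9457/45324 = -71694073/581461596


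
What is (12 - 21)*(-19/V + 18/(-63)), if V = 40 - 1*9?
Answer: 1755/217 ≈ 8.0876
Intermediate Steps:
V = 31 (V = 40 - 9 = 31)
(12 - 21)*(-19/V + 18/(-63)) = (12 - 21)*(-19/31 + 18/(-63)) = -9*(-19*1/31 + 18*(-1/63)) = -9*(-19/31 - 2/7) = -9*(-195/217) = 1755/217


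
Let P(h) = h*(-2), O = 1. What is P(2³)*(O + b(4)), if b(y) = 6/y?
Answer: -40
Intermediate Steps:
P(h) = -2*h
P(2³)*(O + b(4)) = (-2*2³)*(1 + 6/4) = (-2*8)*(1 + 6*(¼)) = -16*(1 + 3/2) = -16*5/2 = -40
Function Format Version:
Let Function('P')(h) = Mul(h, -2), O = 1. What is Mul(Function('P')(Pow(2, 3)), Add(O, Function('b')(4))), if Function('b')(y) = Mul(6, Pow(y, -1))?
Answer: -40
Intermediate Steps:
Function('P')(h) = Mul(-2, h)
Mul(Function('P')(Pow(2, 3)), Add(O, Function('b')(4))) = Mul(Mul(-2, Pow(2, 3)), Add(1, Mul(6, Pow(4, -1)))) = Mul(Mul(-2, 8), Add(1, Mul(6, Rational(1, 4)))) = Mul(-16, Add(1, Rational(3, 2))) = Mul(-16, Rational(5, 2)) = -40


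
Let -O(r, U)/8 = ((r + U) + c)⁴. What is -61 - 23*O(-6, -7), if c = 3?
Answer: 1839939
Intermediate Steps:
O(r, U) = -8*(3 + U + r)⁴ (O(r, U) = -8*((r + U) + 3)⁴ = -8*((U + r) + 3)⁴ = -8*(3 + U + r)⁴)
-61 - 23*O(-6, -7) = -61 - (-184)*(3 - 7 - 6)⁴ = -61 - (-184)*(-10)⁴ = -61 - (-184)*10000 = -61 - 23*(-80000) = -61 + 1840000 = 1839939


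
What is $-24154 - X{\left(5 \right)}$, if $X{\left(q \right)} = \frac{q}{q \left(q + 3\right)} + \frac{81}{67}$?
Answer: $- \frac{12947259}{536} \approx -24155.0$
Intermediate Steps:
$X{\left(q \right)} = \frac{81}{67} + \frac{1}{3 + q}$ ($X{\left(q \right)} = \frac{q}{q \left(3 + q\right)} + 81 \cdot \frac{1}{67} = q \frac{1}{q \left(3 + q\right)} + \frac{81}{67} = \frac{1}{3 + q} + \frac{81}{67} = \frac{81}{67} + \frac{1}{3 + q}$)
$-24154 - X{\left(5 \right)} = -24154 - \frac{310 + 81 \cdot 5}{67 \left(3 + 5\right)} = -24154 - \frac{310 + 405}{67 \cdot 8} = -24154 - \frac{1}{67} \cdot \frac{1}{8} \cdot 715 = -24154 - \frac{715}{536} = - \frac{12947259}{536}$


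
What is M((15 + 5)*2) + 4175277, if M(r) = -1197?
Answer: 4174080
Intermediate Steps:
M((15 + 5)*2) + 4175277 = -1197 + 4175277 = 4174080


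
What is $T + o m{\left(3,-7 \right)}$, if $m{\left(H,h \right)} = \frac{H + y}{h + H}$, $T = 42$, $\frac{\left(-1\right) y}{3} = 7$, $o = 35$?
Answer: $\frac{399}{2} \approx 199.5$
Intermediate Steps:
$y = -21$ ($y = \left(-3\right) 7 = -21$)
$m{\left(H,h \right)} = \frac{-21 + H}{H + h}$ ($m{\left(H,h \right)} = \frac{H - 21}{h + H} = \frac{-21 + H}{H + h}$)
$T + o m{\left(3,-7 \right)} = 42 + 35 \frac{-21 + 3}{3 - 7} = 42 + 35 \frac{1}{-4} \left(-18\right) = 42 + 35 \left(\left(- \frac{1}{4}\right) \left(-18\right)\right) = 42 + 35 \cdot \frac{9}{2} = 42 + \frac{315}{2} = \frac{399}{2}$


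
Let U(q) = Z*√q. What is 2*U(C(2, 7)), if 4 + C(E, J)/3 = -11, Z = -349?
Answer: -2094*I*√5 ≈ -4682.3*I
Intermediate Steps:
C(E, J) = -45 (C(E, J) = -12 + 3*(-11) = -12 - 33 = -45)
U(q) = -349*√q
2*U(C(2, 7)) = 2*(-1047*I*√5) = -2094*I*√5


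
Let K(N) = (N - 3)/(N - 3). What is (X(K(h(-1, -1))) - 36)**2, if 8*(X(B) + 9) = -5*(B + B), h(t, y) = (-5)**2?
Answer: 34225/16 ≈ 2139.1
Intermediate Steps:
h(t, y) = 25
K(N) = 1 (K(N) = (-3 + N)/(-3 + N) = 1)
X(B) = -9 - 5*B/4 (X(B) = -9 + (-5*(B + B))/8 = -9 + (-10*B)/8 = -9 - 5*B/4)
(X(K(h(-1, -1))) - 36)**2 = ((-9 - 5/4*1) - 36)**2 = ((-9 - 5/4) - 36)**2 = (-41/4 - 36)**2 = (-185/4)**2 = 34225/16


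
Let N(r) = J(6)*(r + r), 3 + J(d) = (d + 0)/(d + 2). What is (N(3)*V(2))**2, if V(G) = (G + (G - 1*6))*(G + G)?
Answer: 11664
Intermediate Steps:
J(d) = -3 + d/(2 + d) (J(d) = -3 + (d + 0)/(d + 2) = -3 + d/(2 + d))
V(G) = 2*G*(-6 + 2*G) (V(G) = (G + (G - 6))*(2*G) = (G + (-6 + G))*(2*G) = (-6 + 2*G)*(2*G) = 2*G*(-6 + 2*G))
N(r) = -9*r/2 (N(r) = (2*(-3 - 1*6)/(2 + 6))*(r + r) = (2*(-3 - 6)/8)*(2*r) = (2*(1/8)*(-9))*(2*r) = -9*r/2)
(N(3)*V(2))**2 = ((-9/2*3)*(4*2*(-3 + 2)))**2 = (-54*2*(-1))**2 = (-27/2*(-8))**2 = 108**2 = 11664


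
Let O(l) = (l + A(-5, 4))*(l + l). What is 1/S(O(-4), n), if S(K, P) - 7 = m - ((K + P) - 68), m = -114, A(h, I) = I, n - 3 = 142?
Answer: -1/184 ≈ -0.0054348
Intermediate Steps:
n = 145 (n = 3 + 142 = 145)
O(l) = 2*l*(4 + l) (O(l) = (l + 4)*(l + l) = (4 + l)*(2*l) = 2*l*(4 + l))
S(K, P) = -39 - K - P (S(K, P) = 7 + (-114 - ((K + P) - 68)) = 7 + (-114 - (-68 + K + P)) = 7 + (-114 + (68 - K - P)) = 7 + (-46 - K - P) = -39 - K - P)
1/S(O(-4), n) = 1/(-39 - 2*(-4)*(4 - 4) - 1*145) = 1/(-39 - 2*(-4)*0 - 145) = 1/(-39 - 1*0 - 145) = 1/(-39 + 0 - 145) = 1/(-184) = -1/184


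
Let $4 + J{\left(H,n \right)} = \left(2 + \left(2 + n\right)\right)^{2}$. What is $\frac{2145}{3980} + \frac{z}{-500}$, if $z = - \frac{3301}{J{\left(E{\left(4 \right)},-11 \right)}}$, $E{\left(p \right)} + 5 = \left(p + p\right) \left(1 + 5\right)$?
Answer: $\frac{767506}{1119375} \approx 0.68566$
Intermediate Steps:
$E{\left(p \right)} = -5 + 12 p$ ($E{\left(p \right)} = -5 + \left(p + p\right) \left(1 + 5\right) = -5 + 2 p 6 = -5 + 12 p$)
$J{\left(H,n \right)} = -4 + \left(4 + n\right)^{2}$ ($J{\left(H,n \right)} = -4 + \left(2 + \left(2 + n\right)\right)^{2} = -4 + \left(4 + n\right)^{2}$)
$z = - \frac{3301}{45}$ ($z = - \frac{3301}{-4 + \left(4 - 11\right)^{2}} = - \frac{3301}{-4 + \left(-7\right)^{2}} = - \frac{3301}{-4 + 49} = - \frac{3301}{45} \approx -73.356$)
$\frac{2145}{3980} + \frac{z}{-500} = \frac{2145}{3980} - \frac{3301}{45 \left(-500\right)} = 2145 \cdot \frac{1}{3980} - - \frac{3301}{22500} = \frac{429}{796} + \frac{3301}{22500} = \frac{767506}{1119375}$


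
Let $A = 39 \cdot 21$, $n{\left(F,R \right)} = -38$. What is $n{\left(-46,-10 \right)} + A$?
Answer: $781$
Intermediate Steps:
$A = 819$
$n{\left(-46,-10 \right)} + A = -38 + 819 = 781$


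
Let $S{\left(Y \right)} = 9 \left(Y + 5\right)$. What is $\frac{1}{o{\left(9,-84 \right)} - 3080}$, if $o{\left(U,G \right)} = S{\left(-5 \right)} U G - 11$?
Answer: $- \frac{1}{3091} \approx -0.00032352$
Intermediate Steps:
$S{\left(Y \right)} = 45 + 9 Y$ ($S{\left(Y \right)} = 9 \left(5 + Y\right) = 45 + 9 Y$)
$o{\left(U,G \right)} = -11$ ($o{\left(U,G \right)} = \left(45 + 9 \left(-5\right)\right) U G - 11 = \left(45 - 45\right) U G - 11 = 0 U G - 11 = 0 G - 11 = 0 - 11 = -11$)
$\frac{1}{o{\left(9,-84 \right)} - 3080} = \frac{1}{-11 - 3080} = \frac{1}{-3091} = - \frac{1}{3091}$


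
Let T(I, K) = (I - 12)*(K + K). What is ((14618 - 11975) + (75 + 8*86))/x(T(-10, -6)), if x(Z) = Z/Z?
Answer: 3406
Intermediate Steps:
T(I, K) = 2*K*(-12 + I) (T(I, K) = (-12 + I)*(2*K) = 2*K*(-12 + I))
x(Z) = 1
((14618 - 11975) + (75 + 8*86))/x(T(-10, -6)) = ((14618 - 11975) + (75 + 8*86))/1 = (2643 + (75 + 688))*1 = (2643 + 763)*1 = 3406*1 = 3406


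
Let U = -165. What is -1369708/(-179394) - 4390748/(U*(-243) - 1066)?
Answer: -367107756590/3500784213 ≈ -104.86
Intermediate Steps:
-1369708/(-179394) - 4390748/(U*(-243) - 1066) = -1369708/(-179394) - 4390748/(-165*(-243) - 1066) = -1369708*(-1/179394) - 4390748/(40095 - 1066) = 684854/89697 - 4390748/39029 = -367107756590/3500784213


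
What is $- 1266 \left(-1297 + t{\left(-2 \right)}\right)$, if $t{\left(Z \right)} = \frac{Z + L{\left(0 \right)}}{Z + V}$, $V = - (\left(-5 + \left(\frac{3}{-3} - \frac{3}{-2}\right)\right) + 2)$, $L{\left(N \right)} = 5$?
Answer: $1634406$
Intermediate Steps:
$V = \frac{5}{2}$ ($V = - (\left(-5 + \left(3 \left(- \frac{1}{3}\right) - - \frac{3}{2}\right)\right) + 2) = - (\left(-5 + \left(-1 + \frac{3}{2}\right)\right) + 2) = - (\left(-5 + \frac{1}{2}\right) + 2) = - (- \frac{9}{2} + 2) = \left(-1\right) \left(- \frac{5}{2}\right) = \frac{5}{2} \approx 2.5$)
$t{\left(Z \right)} = \frac{5 + Z}{\frac{5}{2} + Z}$ ($t{\left(Z \right)} = \frac{Z + 5}{Z + \frac{5}{2}} = \frac{5 + Z}{\frac{5}{2} + Z}$)
$- 1266 \left(-1297 + t{\left(-2 \right)}\right) = - 1266 \left(-1297 + \frac{2 \left(5 - 2\right)}{5 + 2 \left(-2\right)}\right) = - 1266 \left(-1297 + 2 \frac{1}{5 - 4} \cdot 3\right) = - 1266 \left(-1297 + 2 \cdot 1^{-1} \cdot 3\right) = - 1266 \left(-1297 + 2 \cdot 1 \cdot 3\right) = - 1266 \left(-1297 + 6\right) = \left(-1266\right) \left(-1291\right) = 1634406$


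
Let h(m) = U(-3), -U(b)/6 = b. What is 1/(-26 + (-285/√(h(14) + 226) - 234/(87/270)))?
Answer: -154355864/116039235199 + 479370*√61/116039235199 ≈ -0.0012979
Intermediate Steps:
U(b) = -6*b
h(m) = 18 (h(m) = -6*(-3) = 18)
1/(-26 + (-285/√(h(14) + 226) - 234/(87/270))) = 1/(-26 + (-285/√(18 + 226) - 234/(87/270))) = 1/(-26 + (-285*√61/122 - 234/(87*(1/270)))) = 1/(-26 + (-285*√61/122 - 234/29/90)) = 1/(-26 + (-285*√61/122 - 234*90/29)) = 1/(-26 + (-285*√61/122 - 21060/29)) = 1/(-26 + (-21060/29 - 285*√61/122)) = 1/(-21814/29 - 285*√61/122)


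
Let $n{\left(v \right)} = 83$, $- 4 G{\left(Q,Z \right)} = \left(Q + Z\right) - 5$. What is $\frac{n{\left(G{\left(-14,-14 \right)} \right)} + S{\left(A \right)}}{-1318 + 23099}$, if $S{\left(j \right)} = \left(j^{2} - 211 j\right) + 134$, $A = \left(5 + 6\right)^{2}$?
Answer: $- \frac{10673}{21781} \approx -0.49001$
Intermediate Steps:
$A = 121$ ($A = 11^{2} = 121$)
$G{\left(Q,Z \right)} = \frac{5}{4} - \frac{Q}{4} - \frac{Z}{4}$ ($G{\left(Q,Z \right)} = - \frac{\left(Q + Z\right) - 5}{4} = - \frac{-5 + Q + Z}{4} = \frac{5}{4} - \frac{Q}{4} - \frac{Z}{4}$)
$S{\left(j \right)} = 134 + j^{2} - 211 j$
$\frac{n{\left(G{\left(-14,-14 \right)} \right)} + S{\left(A \right)}}{-1318 + 23099} = \frac{83 + \left(134 + 121^{2} - 25531\right)}{-1318 + 23099} = \frac{83 + \left(134 + 14641 - 25531\right)}{21781} = \left(83 - 10756\right) \frac{1}{21781} = \left(-10673\right) \frac{1}{21781} = - \frac{10673}{21781}$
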